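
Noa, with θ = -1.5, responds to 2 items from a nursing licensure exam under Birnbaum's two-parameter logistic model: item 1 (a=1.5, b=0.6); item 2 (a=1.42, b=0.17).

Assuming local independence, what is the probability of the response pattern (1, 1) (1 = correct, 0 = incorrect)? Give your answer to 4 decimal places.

P(θ) = 1 / (1 + exp(−a(θ − b)))
P_1 = 1/(1+e^{3.1500}) = 0.0411
P_2 = 1/(1+e^{2.3714}) = 0.0854
L = P_1 × P_2 = 0.0411 × 0.0854 = 0.00351

0.0035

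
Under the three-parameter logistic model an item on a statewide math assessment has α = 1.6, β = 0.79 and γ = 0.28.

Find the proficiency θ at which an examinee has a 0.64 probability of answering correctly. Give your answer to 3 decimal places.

P(θ) = γ + (1 − γ) · 1 / (1 + exp(−α(θ − β)))
Remove guessing floor: (0.64 − 0.28)/(1 − 0.28) = 0.5000
logit = ln(0.5000/0.5000) = 0.0000
θ = β + logit/(α) = 0.79 + 0.0000/1.6000 = 0.7900

0.790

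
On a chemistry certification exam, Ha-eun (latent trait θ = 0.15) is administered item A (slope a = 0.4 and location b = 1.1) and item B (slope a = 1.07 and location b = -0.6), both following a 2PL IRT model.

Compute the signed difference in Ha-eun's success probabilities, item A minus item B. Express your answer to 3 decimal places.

-0.284

P(θ) = 1 / (1 + exp(−a(θ − b)))
P_A = 0.4061
P_B = 0.6905
P_A − P_B = -0.2844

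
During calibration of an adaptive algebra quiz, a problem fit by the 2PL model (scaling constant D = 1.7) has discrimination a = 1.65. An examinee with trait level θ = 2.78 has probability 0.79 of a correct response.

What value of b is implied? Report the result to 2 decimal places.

P(θ) = 1 / (1 + exp(−D·a(θ − b)))
logit(0.79) = ln(0.79/0.21) = 1.3249
b = θ − logit/(1.7·a) = 2.78 − 1.3249/2.8050 = 2.3077

2.31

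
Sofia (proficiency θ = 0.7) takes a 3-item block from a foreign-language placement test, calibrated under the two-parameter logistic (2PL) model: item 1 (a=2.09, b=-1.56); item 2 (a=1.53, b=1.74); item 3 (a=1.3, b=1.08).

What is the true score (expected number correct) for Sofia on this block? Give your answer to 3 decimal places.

P(θ) = 1 / (1 + exp(−a(θ − b)))
P_1 = 1/(1+e^{-4.7234}) = 0.9912
P_2 = 1/(1+e^{1.5912}) = 0.1692
P_3 = 1/(1+e^{0.4940}) = 0.3790
E[score] = 0.9912 + 0.1692 + 0.3790 = 1.5394

1.539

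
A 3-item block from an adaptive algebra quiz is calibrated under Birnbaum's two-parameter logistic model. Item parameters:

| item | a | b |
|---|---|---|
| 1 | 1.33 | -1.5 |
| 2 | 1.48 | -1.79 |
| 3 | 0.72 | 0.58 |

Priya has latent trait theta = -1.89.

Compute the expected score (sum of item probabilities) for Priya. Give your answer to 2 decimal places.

0.98

P(theta) = 1 / (1 + exp(−a(theta − b)))
P_1 = 1/(1+e^{0.5187}) = 0.3732
P_2 = 1/(1+e^{0.1480}) = 0.4631
P_3 = 1/(1+e^{1.7784}) = 0.1445
E[score] = 0.3732 + 0.4631 + 0.1445 = 0.9807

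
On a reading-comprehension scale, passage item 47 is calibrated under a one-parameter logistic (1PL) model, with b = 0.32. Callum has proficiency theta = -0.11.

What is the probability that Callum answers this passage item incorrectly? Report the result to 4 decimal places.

0.6059

P(theta) = 1 / (1 + exp(−(theta − b)))
Exponent: (-0.11 − 0.32) = -0.4300
1/(1 + e^{0.4300}) = 0.3941
P = 0.3941
P(incorrect) = 1 − 0.3941 = 0.6059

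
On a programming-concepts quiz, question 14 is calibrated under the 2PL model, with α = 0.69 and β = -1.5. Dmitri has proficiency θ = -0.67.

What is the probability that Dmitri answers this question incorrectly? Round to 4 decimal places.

0.3606

P(θ) = 1 / (1 + exp(−α(θ − β)))
Exponent: 0.69 × (-0.67 − (-1.5)) = 0.5727
1/(1 + e^{-0.5727}) = 0.6394
P(incorrect) = 1 − 0.6394 = 0.3606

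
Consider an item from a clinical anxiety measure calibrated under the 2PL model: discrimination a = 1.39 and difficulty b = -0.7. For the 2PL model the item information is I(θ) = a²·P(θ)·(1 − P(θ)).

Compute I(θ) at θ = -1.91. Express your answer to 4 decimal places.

P = 1/(1+e^{1.6819}) = 0.1568
P(1−P) = 0.1568 × 0.8432 = 0.1322
I = a² × P(1−P) = 1.39² × 0.1322 = 0.25551

0.2555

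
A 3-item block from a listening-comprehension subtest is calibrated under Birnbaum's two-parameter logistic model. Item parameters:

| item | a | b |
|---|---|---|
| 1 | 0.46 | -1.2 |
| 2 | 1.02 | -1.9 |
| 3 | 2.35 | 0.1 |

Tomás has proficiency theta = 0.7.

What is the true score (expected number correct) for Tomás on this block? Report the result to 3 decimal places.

2.443

P(theta) = 1 / (1 + exp(−a(theta − b)))
P_1 = 1/(1+e^{-0.8740}) = 0.7056
P_2 = 1/(1+e^{-2.6520}) = 0.9341
P_3 = 1/(1+e^{-1.4100}) = 0.8038
E[score] = 0.7056 + 0.9341 + 0.8038 = 2.4435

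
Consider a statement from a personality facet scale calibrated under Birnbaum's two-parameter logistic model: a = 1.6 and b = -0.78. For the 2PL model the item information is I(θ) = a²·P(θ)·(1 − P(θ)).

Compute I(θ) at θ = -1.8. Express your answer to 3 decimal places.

P = 1/(1+e^{1.6320}) = 0.1636
P(1−P) = 0.1636 × 0.8364 = 0.1368
I = a² × P(1−P) = 1.6² × 0.1368 = 0.35022

0.350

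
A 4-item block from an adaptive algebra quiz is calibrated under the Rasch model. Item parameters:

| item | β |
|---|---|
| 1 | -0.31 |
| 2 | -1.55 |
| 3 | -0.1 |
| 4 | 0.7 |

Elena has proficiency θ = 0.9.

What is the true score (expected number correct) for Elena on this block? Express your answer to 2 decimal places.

P(θ) = 1 / (1 + exp(−(θ − β)))
P_1 = 1/(1+e^{-1.2100}) = 0.7703
P_2 = 1/(1+e^{-2.4500}) = 0.9206
P_3 = 1/(1+e^{-1.0000}) = 0.7311
P_4 = 1/(1+e^{-0.2000}) = 0.5498
E[score] = 0.7703 + 0.9206 + 0.7311 + 0.5498 = 2.9718

2.97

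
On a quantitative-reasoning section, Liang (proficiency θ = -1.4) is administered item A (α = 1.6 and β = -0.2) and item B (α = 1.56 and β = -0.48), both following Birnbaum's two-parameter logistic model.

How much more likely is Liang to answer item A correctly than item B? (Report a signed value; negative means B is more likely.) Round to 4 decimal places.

-0.0644

P(θ) = 1 / (1 + exp(−α(θ − β)))
P_A = 0.1279
P_B = 0.1923
P_A − P_B = -0.0644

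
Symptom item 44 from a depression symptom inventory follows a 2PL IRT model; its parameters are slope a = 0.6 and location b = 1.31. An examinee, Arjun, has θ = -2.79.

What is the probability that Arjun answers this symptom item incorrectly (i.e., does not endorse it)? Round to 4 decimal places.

P(θ) = 1 / (1 + exp(−a(θ − b)))
Exponent: 0.6 × (-2.79 − 1.31) = -2.4600
1/(1 + e^{2.4600}) = 0.0787
P(incorrect) = 1 − 0.0787 = 0.9213

0.9213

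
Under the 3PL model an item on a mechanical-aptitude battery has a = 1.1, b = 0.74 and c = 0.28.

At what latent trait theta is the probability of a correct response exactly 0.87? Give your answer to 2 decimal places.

P(theta) = c + (1 − c) · 1 / (1 + exp(−a(theta − b)))
Remove guessing floor: (0.87 − 0.28)/(1 − 0.28) = 0.8194
logit = ln(0.8194/0.1806) = 1.5126
theta = b + logit/(a) = 0.74 + 1.5126/1.1000 = 2.1151

2.12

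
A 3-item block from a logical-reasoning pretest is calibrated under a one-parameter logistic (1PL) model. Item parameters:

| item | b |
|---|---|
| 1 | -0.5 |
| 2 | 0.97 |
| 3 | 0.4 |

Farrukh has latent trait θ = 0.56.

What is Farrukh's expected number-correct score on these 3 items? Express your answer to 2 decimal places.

P(θ) = 1 / (1 + exp(−(θ − b)))
P_1 = 1/(1+e^{-1.0600}) = 0.7427
P_2 = 1/(1+e^{0.4100}) = 0.3989
P_3 = 1/(1+e^{-0.1600}) = 0.5399
E[score] = 0.7427 + 0.3989 + 0.5399 = 1.6815

1.68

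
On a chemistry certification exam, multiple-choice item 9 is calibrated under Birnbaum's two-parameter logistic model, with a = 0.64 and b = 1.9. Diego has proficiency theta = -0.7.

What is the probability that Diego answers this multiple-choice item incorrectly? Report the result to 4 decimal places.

0.8408

P(theta) = 1 / (1 + exp(−a(theta − b)))
Exponent: 0.64 × (-0.7 − 1.9) = -1.6640
1/(1 + e^{1.6640}) = 0.1592
P(incorrect) = 1 − 0.1592 = 0.8408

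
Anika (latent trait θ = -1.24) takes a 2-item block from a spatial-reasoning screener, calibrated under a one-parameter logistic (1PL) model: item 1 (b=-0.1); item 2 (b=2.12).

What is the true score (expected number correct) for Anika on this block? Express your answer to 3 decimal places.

P(θ) = 1 / (1 + exp(−(θ − b)))
P_1 = 1/(1+e^{1.1400}) = 0.2423
P_2 = 1/(1+e^{3.3600}) = 0.0336
E[score] = 0.2423 + 0.0336 = 0.2759

0.276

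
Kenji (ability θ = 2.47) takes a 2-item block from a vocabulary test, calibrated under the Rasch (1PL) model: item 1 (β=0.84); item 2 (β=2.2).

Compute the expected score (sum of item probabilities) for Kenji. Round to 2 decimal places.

P(θ) = 1 / (1 + exp(−(θ − β)))
P_1 = 1/(1+e^{-1.6300}) = 0.8362
P_2 = 1/(1+e^{-0.2700}) = 0.5671
E[score] = 0.8362 + 0.5671 = 1.4033

1.40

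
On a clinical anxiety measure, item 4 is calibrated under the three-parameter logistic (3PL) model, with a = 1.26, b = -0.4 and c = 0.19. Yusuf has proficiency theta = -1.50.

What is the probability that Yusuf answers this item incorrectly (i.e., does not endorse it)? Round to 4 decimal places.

P(theta) = c + (1 − c) · 1 / (1 + exp(−a(theta − b)))
Exponent: 1.26 × (-1.50 − (-0.4)) = -1.3860
1/(1 + e^{1.3860}) = 0.2000
P = 0.19 + 0.81 × 0.2000 = 0.3520
P(incorrect) = 1 − 0.3520 = 0.6480

0.6480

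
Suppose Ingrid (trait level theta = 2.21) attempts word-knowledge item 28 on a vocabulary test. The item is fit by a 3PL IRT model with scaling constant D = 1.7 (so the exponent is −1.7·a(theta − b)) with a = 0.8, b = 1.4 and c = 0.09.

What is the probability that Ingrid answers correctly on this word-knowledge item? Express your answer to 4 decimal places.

P(theta) = c + (1 − c) · 1 / (1 + exp(−D·a(theta − b)))
Exponent: 1.7 × 0.8 × (2.21 − 1.4) = 1.1016
1/(1 + e^{-1.1016}) = 0.7506
P = 0.09 + 0.91 × 0.7506 = 0.7730

0.7730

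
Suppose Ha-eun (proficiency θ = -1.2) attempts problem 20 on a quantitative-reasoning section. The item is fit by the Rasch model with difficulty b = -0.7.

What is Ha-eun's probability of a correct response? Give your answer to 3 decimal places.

0.378

P(θ) = 1 / (1 + exp(−(θ − b)))
Exponent: (-1.2 − (-0.7)) = -0.5000
1/(1 + e^{0.5000}) = 0.3775
P = 0.3775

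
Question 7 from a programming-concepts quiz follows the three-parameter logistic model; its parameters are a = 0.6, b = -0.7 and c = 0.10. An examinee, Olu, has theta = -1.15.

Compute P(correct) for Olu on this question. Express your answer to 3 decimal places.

P(theta) = c + (1 − c) · 1 / (1 + exp(−a(theta − b)))
Exponent: 0.6 × (-1.15 − (-0.7)) = -0.2700
1/(1 + e^{0.2700}) = 0.4329
P = 0.10 + 0.90 × 0.4329 = 0.4896

0.490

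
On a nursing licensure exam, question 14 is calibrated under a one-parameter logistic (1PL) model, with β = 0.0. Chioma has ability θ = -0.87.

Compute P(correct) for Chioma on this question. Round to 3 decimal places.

0.295

P(θ) = 1 / (1 + exp(−(θ − β)))
Exponent: (-0.87 − 0.0) = -0.8700
1/(1 + e^{0.8700}) = 0.2953
P = 0.2953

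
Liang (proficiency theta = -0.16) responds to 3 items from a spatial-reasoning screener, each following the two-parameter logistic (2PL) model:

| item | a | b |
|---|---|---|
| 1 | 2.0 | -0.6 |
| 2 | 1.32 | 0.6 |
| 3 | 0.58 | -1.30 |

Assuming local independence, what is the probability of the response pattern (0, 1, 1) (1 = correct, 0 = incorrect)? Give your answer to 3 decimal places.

P(theta) = 1 / (1 + exp(−a(theta − b)))
P_1 = 1/(1+e^{-0.8800}) = 0.7068
P_2 = 1/(1+e^{1.0032}) = 0.2683
P_3 = 1/(1+e^{-0.6612}) = 0.6595
L = (1−P_1) × P_2 × P_3 = 0.2932 × 0.2683 × 0.6595 = 0.05188

0.052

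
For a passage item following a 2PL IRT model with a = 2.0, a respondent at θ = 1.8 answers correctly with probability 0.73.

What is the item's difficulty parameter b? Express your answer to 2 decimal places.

1.30

P(θ) = 1 / (1 + exp(−a(θ − b)))
logit(0.73) = ln(0.73/0.27) = 0.9946
b = θ − logit/(a) = 1.8 − 0.9946/2.0000 = 1.3027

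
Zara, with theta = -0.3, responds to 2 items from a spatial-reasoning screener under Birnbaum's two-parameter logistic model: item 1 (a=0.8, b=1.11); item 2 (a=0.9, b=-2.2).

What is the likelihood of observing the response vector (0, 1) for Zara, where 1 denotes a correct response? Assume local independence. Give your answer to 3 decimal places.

0.640

P(theta) = 1 / (1 + exp(−a(theta − b)))
P_1 = 1/(1+e^{1.1280}) = 0.2445
P_2 = 1/(1+e^{-1.7100}) = 0.8468
L = (1−P_1) × P_2 = 0.7555 × 0.8468 = 0.63976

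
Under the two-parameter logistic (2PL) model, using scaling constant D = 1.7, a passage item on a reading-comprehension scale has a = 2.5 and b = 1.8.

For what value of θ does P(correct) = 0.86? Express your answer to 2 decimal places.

P(θ) = 1 / (1 + exp(−D·a(θ − b)))
logit = ln(0.8600/0.1400) = 1.8153
θ = b + logit/(1.7·a) = 1.8 + 1.8153/4.2500 = 2.2271

2.23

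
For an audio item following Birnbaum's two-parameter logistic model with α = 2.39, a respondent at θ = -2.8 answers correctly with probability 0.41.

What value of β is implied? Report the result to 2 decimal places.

P(θ) = 1 / (1 + exp(−α(θ − β)))
logit(0.41) = ln(0.41/0.59) = -0.3640
β = θ − logit/(α) = -2.8 − (-0.3640)/2.3900 = -2.6477

-2.65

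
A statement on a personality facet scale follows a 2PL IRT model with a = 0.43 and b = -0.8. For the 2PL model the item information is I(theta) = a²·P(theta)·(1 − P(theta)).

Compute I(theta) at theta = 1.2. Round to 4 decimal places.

0.0386

P = 1/(1+e^{-0.8600}) = 0.7027
P(1−P) = 0.7027 × 0.2973 = 0.2089
I = a² × P(1−P) = 0.43² × 0.2089 = 0.03863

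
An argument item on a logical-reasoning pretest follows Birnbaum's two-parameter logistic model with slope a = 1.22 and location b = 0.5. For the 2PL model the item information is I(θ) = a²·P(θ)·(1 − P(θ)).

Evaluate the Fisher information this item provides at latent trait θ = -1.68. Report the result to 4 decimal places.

P = 1/(1+e^{2.6596}) = 0.0654
P(1−P) = 0.0654 × 0.9346 = 0.0611
I = a² × P(1−P) = 1.22² × 0.0611 = 0.09097

0.0910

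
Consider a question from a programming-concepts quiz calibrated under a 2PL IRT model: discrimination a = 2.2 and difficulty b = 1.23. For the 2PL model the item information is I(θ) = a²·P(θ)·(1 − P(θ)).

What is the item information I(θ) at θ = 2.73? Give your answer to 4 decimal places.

0.1660

P = 1/(1+e^{-3.3000}) = 0.9644
P(1−P) = 0.9644 × 0.0356 = 0.0343
I = a² × P(1−P) = 2.2² × 0.0343 = 0.16604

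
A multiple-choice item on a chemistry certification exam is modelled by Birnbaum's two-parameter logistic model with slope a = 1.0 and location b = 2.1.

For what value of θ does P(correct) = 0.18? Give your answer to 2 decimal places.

0.58

P(θ) = 1 / (1 + exp(−a(θ − b)))
logit = ln(0.1800/0.8200) = -1.5163
θ = b + logit/(a) = 2.1 + (-1.5163)/1.0000 = 0.5837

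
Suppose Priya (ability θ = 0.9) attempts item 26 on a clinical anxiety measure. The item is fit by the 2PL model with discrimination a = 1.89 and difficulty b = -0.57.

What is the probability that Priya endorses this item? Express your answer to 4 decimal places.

P(θ) = 1 / (1 + exp(−a(θ − b)))
Exponent: 1.89 × (0.9 − (-0.57)) = 2.7783
1/(1 + e^{-2.7783}) = 0.9415

0.9415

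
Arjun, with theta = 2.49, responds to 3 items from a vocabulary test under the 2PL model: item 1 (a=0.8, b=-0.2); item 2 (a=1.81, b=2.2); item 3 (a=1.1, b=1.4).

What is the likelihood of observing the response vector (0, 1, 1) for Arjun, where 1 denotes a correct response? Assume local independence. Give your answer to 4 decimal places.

0.0503

P(theta) = 1 / (1 + exp(−a(theta − b)))
P_1 = 1/(1+e^{-2.1520}) = 0.8959
P_2 = 1/(1+e^{-0.5249}) = 0.6283
P_3 = 1/(1+e^{-1.1990}) = 0.7683
L = (1−P_1) × P_2 × P_3 = 0.1041 × 0.6283 × 0.7683 = 0.05028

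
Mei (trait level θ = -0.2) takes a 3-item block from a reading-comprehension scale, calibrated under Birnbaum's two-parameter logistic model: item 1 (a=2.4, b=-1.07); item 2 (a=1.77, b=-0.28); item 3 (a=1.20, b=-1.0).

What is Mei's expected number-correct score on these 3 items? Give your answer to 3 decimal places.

P(θ) = 1 / (1 + exp(−a(θ − b)))
P_1 = 1/(1+e^{-2.0880}) = 0.8897
P_2 = 1/(1+e^{-0.1416}) = 0.5353
P_3 = 1/(1+e^{-0.9600}) = 0.7231
E[score] = 0.8897 + 0.5353 + 0.7231 = 2.1482

2.148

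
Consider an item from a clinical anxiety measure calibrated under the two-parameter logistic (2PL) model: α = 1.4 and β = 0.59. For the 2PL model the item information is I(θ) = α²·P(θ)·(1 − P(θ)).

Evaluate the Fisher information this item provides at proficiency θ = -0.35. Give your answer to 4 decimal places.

0.3268

P = 1/(1+e^{1.3160}) = 0.2115
P(1−P) = 0.2115 × 0.7885 = 0.1668
I = α² × P(1−P) = 1.4² × 0.1668 = 0.32685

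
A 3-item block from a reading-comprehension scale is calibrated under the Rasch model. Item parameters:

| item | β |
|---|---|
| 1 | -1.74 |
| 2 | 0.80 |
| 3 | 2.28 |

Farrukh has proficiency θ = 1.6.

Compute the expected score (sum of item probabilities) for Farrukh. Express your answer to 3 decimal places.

1.992

P(θ) = 1 / (1 + exp(−(θ − β)))
P_1 = 1/(1+e^{-3.3400}) = 0.9658
P_2 = 1/(1+e^{-0.8000}) = 0.6900
P_3 = 1/(1+e^{0.6800}) = 0.3363
E[score] = 0.9658 + 0.6900 + 0.3363 = 1.9920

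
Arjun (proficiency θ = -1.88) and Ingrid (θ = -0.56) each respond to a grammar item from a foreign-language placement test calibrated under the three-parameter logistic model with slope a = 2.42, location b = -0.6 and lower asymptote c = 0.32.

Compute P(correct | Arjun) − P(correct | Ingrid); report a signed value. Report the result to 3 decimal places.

-0.327

P(θ) = c + (1 − c) · 1 / (1 + exp(−a(θ − b)))
P(Arjun) = 0.3494  [exponent -3.0976]
P(Ingrid) = 0.6764  [exponent 0.0968]
Difference = 0.3494 − 0.6764 = -0.3271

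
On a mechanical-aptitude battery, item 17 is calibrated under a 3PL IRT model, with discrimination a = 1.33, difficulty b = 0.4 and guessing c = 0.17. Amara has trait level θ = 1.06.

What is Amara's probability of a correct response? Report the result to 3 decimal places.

P(θ) = c + (1 − c) · 1 / (1 + exp(−a(θ − b)))
Exponent: 1.33 × (1.06 − 0.4) = 0.8778
1/(1 + e^{-0.8778}) = 0.7064
P = 0.17 + 0.83 × 0.7064 = 0.7563

0.756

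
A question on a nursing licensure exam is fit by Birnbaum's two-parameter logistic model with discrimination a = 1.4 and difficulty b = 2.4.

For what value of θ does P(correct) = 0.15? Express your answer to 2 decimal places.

P(θ) = 1 / (1 + exp(−a(θ − b)))
logit = ln(0.1500/0.8500) = -1.7346
θ = b + logit/(a) = 2.4 + (-1.7346)/1.4000 = 1.1610

1.16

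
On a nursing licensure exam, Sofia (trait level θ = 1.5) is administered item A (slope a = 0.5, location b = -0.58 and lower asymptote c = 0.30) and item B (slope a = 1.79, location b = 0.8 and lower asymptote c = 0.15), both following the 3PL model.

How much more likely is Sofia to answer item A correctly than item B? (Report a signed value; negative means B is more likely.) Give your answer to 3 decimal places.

0.006

P(θ) = c + (1 − c) · 1 / (1 + exp(−a(θ − b)))
P_A = 0.8172
P_B = 0.8111
P_A − P_B = 0.0060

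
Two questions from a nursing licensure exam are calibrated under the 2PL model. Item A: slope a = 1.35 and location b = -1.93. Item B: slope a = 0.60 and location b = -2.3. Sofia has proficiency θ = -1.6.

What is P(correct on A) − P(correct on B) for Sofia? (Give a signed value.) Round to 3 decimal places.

P(θ) = 1 / (1 + exp(−a(θ − b)))
P_A = 0.6096
P_B = 0.6035
P_A − P_B = 0.0061

0.006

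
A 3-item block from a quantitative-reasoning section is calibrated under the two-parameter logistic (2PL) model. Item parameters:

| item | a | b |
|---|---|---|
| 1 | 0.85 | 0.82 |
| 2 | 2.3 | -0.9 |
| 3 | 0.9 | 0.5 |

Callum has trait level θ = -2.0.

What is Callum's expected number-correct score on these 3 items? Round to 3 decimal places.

P(θ) = 1 / (1 + exp(−a(θ − b)))
P_1 = 1/(1+e^{2.3970}) = 0.0834
P_2 = 1/(1+e^{2.5300}) = 0.0738
P_3 = 1/(1+e^{2.2500}) = 0.0953
E[score] = 0.0834 + 0.0738 + 0.0953 = 0.2525

0.253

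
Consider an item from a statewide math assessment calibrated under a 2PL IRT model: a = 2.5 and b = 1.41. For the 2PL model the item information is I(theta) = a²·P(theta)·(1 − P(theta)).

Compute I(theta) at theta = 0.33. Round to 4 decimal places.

0.3688

P = 1/(1+e^{2.7000}) = 0.0630
P(1−P) = 0.0630 × 0.9370 = 0.0590
I = a² × P(1−P) = 2.5² × 0.0590 = 0.36880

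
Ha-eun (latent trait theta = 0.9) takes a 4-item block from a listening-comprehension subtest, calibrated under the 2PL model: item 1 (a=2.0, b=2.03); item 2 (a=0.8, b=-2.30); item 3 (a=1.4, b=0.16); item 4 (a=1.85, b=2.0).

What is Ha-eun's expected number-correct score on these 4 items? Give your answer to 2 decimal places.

P(theta) = 1 / (1 + exp(−a(theta − b)))
P_1 = 1/(1+e^{2.2600}) = 0.0945
P_2 = 1/(1+e^{-2.5600}) = 0.9282
P_3 = 1/(1+e^{-1.0360}) = 0.7381
P_4 = 1/(1+e^{2.0350}) = 0.1156
E[score] = 0.0945 + 0.9282 + 0.7381 + 0.1156 = 1.8764

1.88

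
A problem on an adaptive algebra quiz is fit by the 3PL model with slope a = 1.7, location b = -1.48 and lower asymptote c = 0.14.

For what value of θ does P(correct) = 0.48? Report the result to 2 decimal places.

-1.73

P(θ) = c + (1 − c) · 1 / (1 + exp(−a(θ − b)))
Remove guessing floor: (0.48 − 0.14)/(1 − 0.14) = 0.3953
logit = ln(0.3953/0.6047) = -0.4249
θ = b + logit/(a) = -1.48 + (-0.4249)/1.7000 = -1.7299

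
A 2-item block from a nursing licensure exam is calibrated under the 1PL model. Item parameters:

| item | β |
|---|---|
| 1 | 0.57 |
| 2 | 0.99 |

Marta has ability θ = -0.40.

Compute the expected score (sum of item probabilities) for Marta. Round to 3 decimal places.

P(θ) = 1 / (1 + exp(−(θ − β)))
P_1 = 1/(1+e^{0.9700}) = 0.2749
P_2 = 1/(1+e^{1.3900}) = 0.1994
E[score] = 0.2749 + 0.1994 = 0.4743

0.474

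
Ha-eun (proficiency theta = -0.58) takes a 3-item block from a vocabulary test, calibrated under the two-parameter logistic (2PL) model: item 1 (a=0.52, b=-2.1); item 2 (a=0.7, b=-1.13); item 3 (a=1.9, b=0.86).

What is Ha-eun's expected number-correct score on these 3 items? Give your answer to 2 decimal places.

P(theta) = 1 / (1 + exp(−a(theta − b)))
P_1 = 1/(1+e^{-0.7904}) = 0.6879
P_2 = 1/(1+e^{-0.3850}) = 0.5951
P_3 = 1/(1+e^{2.7360}) = 0.0609
E[score] = 0.6879 + 0.5951 + 0.0609 = 1.3439

1.34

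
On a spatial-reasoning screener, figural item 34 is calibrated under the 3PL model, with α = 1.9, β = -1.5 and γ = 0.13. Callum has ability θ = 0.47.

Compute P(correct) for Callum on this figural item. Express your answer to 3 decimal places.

0.980

P(θ) = γ + (1 − γ) · 1 / (1 + exp(−α(θ − β)))
Exponent: 1.9 × (0.47 − (-1.5)) = 3.7430
1/(1 + e^{-3.7430}) = 0.9769
P = 0.13 + 0.87 × 0.9769 = 0.9799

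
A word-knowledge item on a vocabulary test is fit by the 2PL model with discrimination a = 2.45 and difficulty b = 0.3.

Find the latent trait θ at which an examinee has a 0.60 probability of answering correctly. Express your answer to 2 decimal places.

0.47

P(θ) = 1 / (1 + exp(−a(θ − b)))
logit = ln(0.6000/0.4000) = 0.4055
θ = b + logit/(a) = 0.3 + 0.4055/2.4500 = 0.4655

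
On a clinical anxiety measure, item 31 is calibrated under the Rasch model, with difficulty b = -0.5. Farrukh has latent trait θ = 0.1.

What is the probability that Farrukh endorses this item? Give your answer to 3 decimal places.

P(θ) = 1 / (1 + exp(−(θ − b)))
Exponent: (0.1 − (-0.5)) = 0.6000
1/(1 + e^{-0.6000}) = 0.6457
P = 0.6457

0.646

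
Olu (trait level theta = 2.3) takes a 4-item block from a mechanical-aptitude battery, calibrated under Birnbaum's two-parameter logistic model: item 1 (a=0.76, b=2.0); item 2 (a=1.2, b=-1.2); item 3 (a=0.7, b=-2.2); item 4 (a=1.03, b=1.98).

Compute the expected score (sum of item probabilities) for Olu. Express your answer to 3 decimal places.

3.083

P(theta) = 1 / (1 + exp(−a(theta − b)))
P_1 = 1/(1+e^{-0.2280}) = 0.5568
P_2 = 1/(1+e^{-4.2000}) = 0.9852
P_3 = 1/(1+e^{-3.1500}) = 0.9589
P_4 = 1/(1+e^{-0.3296}) = 0.5817
E[score] = 0.5568 + 0.9852 + 0.9589 + 0.5817 = 3.0826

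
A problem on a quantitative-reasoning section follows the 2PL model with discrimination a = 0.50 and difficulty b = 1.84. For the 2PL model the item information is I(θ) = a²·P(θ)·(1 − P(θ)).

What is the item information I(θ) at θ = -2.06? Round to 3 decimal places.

0.027

P = 1/(1+e^{1.9500}) = 0.1246
P(1−P) = 0.1246 × 0.8754 = 0.1090
I = a² × P(1−P) = 0.50² × 0.1090 = 0.02726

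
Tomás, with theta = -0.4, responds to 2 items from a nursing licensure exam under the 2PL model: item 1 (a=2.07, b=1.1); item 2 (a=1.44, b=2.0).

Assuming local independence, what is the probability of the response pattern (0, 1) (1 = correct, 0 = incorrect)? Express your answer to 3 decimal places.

P(theta) = 1 / (1 + exp(−a(theta − b)))
P_1 = 1/(1+e^{3.1050}) = 0.0429
P_2 = 1/(1+e^{3.4560}) = 0.0306
L = (1−P_1) × P_2 = 0.9571 × 0.0306 = 0.02928

0.029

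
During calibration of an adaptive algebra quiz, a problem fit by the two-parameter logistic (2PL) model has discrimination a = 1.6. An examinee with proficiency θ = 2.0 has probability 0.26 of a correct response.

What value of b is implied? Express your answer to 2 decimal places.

2.65

P(θ) = 1 / (1 + exp(−a(θ − b)))
logit(0.26) = ln(0.26/0.74) = -1.0460
b = θ − logit/(a) = 2.0 − (-1.0460)/1.6000 = 2.6537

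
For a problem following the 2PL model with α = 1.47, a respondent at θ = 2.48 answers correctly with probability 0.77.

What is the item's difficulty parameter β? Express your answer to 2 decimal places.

1.66

P(θ) = 1 / (1 + exp(−α(θ − β)))
logit(0.77) = ln(0.77/0.23) = 1.2083
β = θ − logit/(α) = 2.48 − 1.2083/1.4700 = 1.6580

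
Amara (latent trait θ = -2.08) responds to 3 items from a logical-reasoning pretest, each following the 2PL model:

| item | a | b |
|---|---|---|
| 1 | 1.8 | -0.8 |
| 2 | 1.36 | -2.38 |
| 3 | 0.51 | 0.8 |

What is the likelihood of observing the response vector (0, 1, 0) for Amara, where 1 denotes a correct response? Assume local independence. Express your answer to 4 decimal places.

0.4439

P(θ) = 1 / (1 + exp(−a(θ − b)))
P_1 = 1/(1+e^{2.3040}) = 0.0908
P_2 = 1/(1+e^{-0.4080}) = 0.6006
P_3 = 1/(1+e^{1.4688}) = 0.1871
L = (1−P_1) × P_2 × (1−P_3) = 0.9092 × 0.6006 × 0.8129 = 0.44389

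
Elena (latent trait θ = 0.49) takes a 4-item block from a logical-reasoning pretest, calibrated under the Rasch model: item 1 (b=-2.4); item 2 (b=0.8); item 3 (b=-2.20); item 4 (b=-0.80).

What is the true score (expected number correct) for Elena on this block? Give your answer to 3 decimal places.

3.091

P(θ) = 1 / (1 + exp(−(θ − b)))
P_1 = 1/(1+e^{-2.8900}) = 0.9473
P_2 = 1/(1+e^{0.3100}) = 0.4231
P_3 = 1/(1+e^{-2.6900}) = 0.9364
P_4 = 1/(1+e^{-1.2900}) = 0.7841
E[score] = 0.9473 + 0.4231 + 0.9364 + 0.7841 = 3.0910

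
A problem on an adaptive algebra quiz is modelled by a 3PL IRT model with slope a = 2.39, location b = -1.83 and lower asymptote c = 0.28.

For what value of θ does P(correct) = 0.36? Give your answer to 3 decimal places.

-2.700

P(θ) = c + (1 − c) · 1 / (1 + exp(−a(θ − b)))
Remove guessing floor: (0.36 − 0.28)/(1 − 0.28) = 0.1111
logit = ln(0.1111/0.8889) = -2.0794
θ = b + logit/(a) = -1.83 + (-2.0794)/2.3900 = -2.7001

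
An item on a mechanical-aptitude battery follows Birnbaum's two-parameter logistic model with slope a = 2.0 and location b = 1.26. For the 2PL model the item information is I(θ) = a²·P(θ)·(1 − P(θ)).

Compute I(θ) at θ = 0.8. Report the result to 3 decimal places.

0.815

P = 1/(1+e^{0.9200}) = 0.2850
P(1−P) = 0.2850 × 0.7150 = 0.2038
I = a² × P(1−P) = 2.0² × 0.2038 = 0.81503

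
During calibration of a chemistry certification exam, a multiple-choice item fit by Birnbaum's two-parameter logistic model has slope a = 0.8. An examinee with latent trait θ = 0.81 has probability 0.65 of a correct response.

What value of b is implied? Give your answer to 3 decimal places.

P(θ) = 1 / (1 + exp(−a(θ − b)))
logit(0.65) = ln(0.65/0.35) = 0.6190
b = θ − logit/(a) = 0.81 − 0.6190/0.8000 = 0.0362

0.036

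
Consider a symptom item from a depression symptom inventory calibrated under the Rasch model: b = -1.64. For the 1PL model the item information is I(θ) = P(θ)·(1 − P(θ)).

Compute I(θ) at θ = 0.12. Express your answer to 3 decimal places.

0.125

P = 1/(1+e^{-1.7600}) = 0.8532
P(1−P) = 0.8532 × 0.1468 = 0.1252
I = P(1−P) = 0.12524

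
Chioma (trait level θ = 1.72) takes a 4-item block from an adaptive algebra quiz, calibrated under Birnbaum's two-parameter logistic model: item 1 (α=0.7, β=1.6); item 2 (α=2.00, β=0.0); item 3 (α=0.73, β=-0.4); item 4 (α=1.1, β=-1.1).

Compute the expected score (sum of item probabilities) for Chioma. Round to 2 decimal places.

3.27

P(θ) = 1 / (1 + exp(−α(θ − β)))
P_1 = 1/(1+e^{-0.0840}) = 0.5210
P_2 = 1/(1+e^{-3.4400}) = 0.9689
P_3 = 1/(1+e^{-1.5476}) = 0.8246
P_4 = 1/(1+e^{-3.1020}) = 0.9570
E[score] = 0.5210 + 0.9689 + 0.8246 + 0.9570 = 3.2715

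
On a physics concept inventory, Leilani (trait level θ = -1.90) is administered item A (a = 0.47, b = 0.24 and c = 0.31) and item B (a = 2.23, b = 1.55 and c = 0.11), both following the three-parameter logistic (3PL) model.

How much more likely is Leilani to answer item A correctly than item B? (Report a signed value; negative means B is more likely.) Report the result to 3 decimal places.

0.384

P(θ) = c + (1 − c) · 1 / (1 + exp(−a(θ − b)))
P_A = 0.4948
P_B = 0.1104
P_A − P_B = 0.3844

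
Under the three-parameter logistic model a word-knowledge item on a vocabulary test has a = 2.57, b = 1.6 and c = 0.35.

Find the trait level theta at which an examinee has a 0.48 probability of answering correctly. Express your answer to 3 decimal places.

P(theta) = c + (1 − c) · 1 / (1 + exp(−a(theta − b)))
Remove guessing floor: (0.48 − 0.35)/(1 − 0.35) = 0.2000
logit = ln(0.2000/0.8000) = -1.3863
theta = b + logit/(a) = 1.6 + (-1.3863)/2.5700 = 1.0606

1.061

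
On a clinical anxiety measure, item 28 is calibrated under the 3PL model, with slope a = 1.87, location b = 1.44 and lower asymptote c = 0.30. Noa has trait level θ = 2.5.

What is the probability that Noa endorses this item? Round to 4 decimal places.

P(θ) = c + (1 − c) · 1 / (1 + exp(−a(θ − b)))
Exponent: 1.87 × (2.5 − 1.44) = 1.9822
1/(1 + e^{-1.9822}) = 0.8789
P = 0.30 + 0.70 × 0.8789 = 0.9152

0.9152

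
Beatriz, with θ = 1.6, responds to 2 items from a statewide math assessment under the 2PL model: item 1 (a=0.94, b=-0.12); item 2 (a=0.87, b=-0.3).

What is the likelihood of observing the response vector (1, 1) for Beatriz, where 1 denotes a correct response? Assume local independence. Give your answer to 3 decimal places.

P(θ) = 1 / (1 + exp(−a(θ − b)))
P_1 = 1/(1+e^{-1.6168}) = 0.8344
P_2 = 1/(1+e^{-1.6530}) = 0.8393
L = P_1 × P_2 = 0.8344 × 0.8393 = 0.70027

0.700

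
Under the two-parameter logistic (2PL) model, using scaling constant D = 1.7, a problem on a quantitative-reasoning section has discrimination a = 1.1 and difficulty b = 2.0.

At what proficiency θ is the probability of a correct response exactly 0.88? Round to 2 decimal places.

P(θ) = 1 / (1 + exp(−D·a(θ − b)))
logit = ln(0.8800/0.1200) = 1.9924
θ = b + logit/(1.7·a) = 2.0 + 1.9924/1.8700 = 3.0655

3.07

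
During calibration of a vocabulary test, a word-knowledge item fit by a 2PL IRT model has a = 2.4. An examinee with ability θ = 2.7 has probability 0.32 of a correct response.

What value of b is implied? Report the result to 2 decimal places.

P(θ) = 1 / (1 + exp(−a(θ − b)))
logit(0.32) = ln(0.32/0.68) = -0.7538
b = θ − logit/(a) = 2.7 − (-0.7538)/2.4000 = 3.0141

3.01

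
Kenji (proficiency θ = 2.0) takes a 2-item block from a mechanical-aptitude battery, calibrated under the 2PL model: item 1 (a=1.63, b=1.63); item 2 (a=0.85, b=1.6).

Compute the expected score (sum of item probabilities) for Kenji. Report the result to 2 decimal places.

1.23

P(θ) = 1 / (1 + exp(−a(θ − b)))
P_1 = 1/(1+e^{-0.6031}) = 0.6464
P_2 = 1/(1+e^{-0.3400}) = 0.5842
E[score] = 0.6464 + 0.5842 = 1.2306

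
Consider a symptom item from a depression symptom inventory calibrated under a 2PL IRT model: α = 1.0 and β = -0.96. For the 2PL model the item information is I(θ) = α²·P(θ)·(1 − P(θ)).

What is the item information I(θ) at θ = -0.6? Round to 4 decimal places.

P = 1/(1+e^{-0.3600}) = 0.5890
P(1−P) = 0.5890 × 0.4110 = 0.2421
I = α² × P(1−P) = 1.0² × 0.2421 = 0.24207

0.2421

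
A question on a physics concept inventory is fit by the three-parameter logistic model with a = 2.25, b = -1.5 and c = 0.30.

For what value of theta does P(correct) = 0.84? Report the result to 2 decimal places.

P(theta) = c + (1 − c) · 1 / (1 + exp(−a(theta − b)))
Remove guessing floor: (0.84 − 0.30)/(1 − 0.30) = 0.7714
logit = ln(0.7714/0.2286) = 1.2164
theta = b + logit/(a) = -1.5 + 1.2164/2.2500 = -0.9594

-0.96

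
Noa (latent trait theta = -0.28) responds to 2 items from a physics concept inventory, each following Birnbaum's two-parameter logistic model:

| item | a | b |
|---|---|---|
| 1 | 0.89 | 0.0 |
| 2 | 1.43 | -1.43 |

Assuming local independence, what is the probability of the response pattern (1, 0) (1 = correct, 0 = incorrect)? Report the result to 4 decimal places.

P(theta) = 1 / (1 + exp(−a(theta − b)))
P_1 = 1/(1+e^{0.2492}) = 0.4380
P_2 = 1/(1+e^{-1.6445}) = 0.8381
L = P_1 × (1−P_2) = 0.4380 × 0.1619 = 0.07090

0.0709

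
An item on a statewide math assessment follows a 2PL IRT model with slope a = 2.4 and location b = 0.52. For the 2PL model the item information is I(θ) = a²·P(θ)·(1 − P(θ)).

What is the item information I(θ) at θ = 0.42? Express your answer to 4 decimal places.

1.4195

P = 1/(1+e^{0.2400}) = 0.4403
P(1−P) = 0.4403 × 0.5597 = 0.2464
I = a² × P(1−P) = 2.4² × 0.2464 = 1.41946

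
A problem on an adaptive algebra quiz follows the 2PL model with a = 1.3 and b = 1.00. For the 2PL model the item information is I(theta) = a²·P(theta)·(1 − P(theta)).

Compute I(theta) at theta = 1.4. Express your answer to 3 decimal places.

P = 1/(1+e^{-0.5200}) = 0.6271
P(1−P) = 0.6271 × 0.3729 = 0.2338
I = a² × P(1−P) = 1.3² × 0.2338 = 0.39518

0.395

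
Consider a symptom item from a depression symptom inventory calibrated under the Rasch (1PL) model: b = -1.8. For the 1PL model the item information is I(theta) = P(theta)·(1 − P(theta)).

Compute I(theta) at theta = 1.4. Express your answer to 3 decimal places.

0.038

P = 1/(1+e^{-3.2000}) = 0.9608
P(1−P) = 0.9608 × 0.0392 = 0.0376
I = P(1−P) = 0.03763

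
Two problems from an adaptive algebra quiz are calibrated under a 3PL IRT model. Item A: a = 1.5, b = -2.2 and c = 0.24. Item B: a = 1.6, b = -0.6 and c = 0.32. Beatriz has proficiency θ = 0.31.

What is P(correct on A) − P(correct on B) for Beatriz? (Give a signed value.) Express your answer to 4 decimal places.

P(θ) = c + (1 − c) · 1 / (1 + exp(−a(θ − b)))
P_A = 0.9828
P_B = 0.8714
P_A − P_B = 0.1114

0.1114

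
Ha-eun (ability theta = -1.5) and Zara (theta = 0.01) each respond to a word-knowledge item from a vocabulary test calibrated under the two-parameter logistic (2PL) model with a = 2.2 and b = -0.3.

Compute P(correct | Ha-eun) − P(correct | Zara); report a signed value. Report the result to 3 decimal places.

P(theta) = 1 / (1 + exp(−a(theta − b)))
P(Ha-eun) = 0.0666  [exponent -2.6400]
P(Zara) = 0.6642  [exponent 0.6820]
Difference = 0.0666 − 0.6642 = -0.5976

-0.598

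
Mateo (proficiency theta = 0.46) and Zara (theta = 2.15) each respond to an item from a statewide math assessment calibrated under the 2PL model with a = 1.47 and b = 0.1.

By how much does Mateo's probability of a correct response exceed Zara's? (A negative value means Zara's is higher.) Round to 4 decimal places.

-0.3239

P(theta) = 1 / (1 + exp(−a(theta − b)))
P(Mateo) = 0.6293  [exponent 0.5292]
P(Zara) = 0.9532  [exponent 3.0135]
Difference = 0.6293 − 0.9532 = -0.3239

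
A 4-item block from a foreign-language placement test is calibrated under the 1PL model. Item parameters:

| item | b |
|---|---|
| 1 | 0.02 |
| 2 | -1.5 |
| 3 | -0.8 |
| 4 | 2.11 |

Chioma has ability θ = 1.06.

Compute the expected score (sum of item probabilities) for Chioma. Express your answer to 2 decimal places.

P(θ) = 1 / (1 + exp(−(θ − b)))
P_1 = 1/(1+e^{-1.0400}) = 0.7389
P_2 = 1/(1+e^{-2.5600}) = 0.9282
P_3 = 1/(1+e^{-1.8600}) = 0.8653
P_4 = 1/(1+e^{1.0500}) = 0.2592
E[score] = 0.7389 + 0.9282 + 0.8653 + 0.2592 = 2.7916

2.79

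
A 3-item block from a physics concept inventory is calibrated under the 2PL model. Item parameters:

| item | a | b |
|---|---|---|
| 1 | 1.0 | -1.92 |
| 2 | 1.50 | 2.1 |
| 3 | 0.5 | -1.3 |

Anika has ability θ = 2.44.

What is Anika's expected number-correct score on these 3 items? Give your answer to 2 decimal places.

P(θ) = 1 / (1 + exp(−a(θ − b)))
P_1 = 1/(1+e^{-4.3600}) = 0.9874
P_2 = 1/(1+e^{-0.5100}) = 0.6248
P_3 = 1/(1+e^{-1.8700}) = 0.8665
E[score] = 0.9874 + 0.6248 + 0.8665 = 2.4786

2.48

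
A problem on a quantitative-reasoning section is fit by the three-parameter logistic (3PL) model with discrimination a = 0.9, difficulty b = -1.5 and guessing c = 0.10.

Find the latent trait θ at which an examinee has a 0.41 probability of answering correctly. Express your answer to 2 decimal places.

P(θ) = c + (1 − c) · 1 / (1 + exp(−a(θ − b)))
Remove guessing floor: (0.41 − 0.10)/(1 − 0.10) = 0.3444
logit = ln(0.3444/0.6556) = -0.6436
θ = b + logit/(a) = -1.5 + (-0.6436)/0.9000 = -2.2151

-2.22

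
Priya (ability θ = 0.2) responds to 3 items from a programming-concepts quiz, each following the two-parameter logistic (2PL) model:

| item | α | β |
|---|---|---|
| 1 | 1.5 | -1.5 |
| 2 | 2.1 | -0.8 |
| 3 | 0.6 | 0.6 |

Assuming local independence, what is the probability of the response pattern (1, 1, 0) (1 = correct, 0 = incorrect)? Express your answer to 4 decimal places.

P(θ) = 1 / (1 + exp(−α(θ − β)))
P_1 = 1/(1+e^{-2.5500}) = 0.9276
P_2 = 1/(1+e^{-2.1000}) = 0.8909
P_3 = 1/(1+e^{0.2400}) = 0.4403
L = P_1 × P_2 × (1−P_3) = 0.9276 × 0.8909 × 0.5597 = 0.46254

0.4625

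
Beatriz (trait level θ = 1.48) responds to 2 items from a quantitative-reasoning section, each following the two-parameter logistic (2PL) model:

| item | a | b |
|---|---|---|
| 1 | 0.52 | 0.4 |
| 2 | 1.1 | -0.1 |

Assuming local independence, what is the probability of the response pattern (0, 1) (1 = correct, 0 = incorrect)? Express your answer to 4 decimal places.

0.3089

P(θ) = 1 / (1 + exp(−a(θ − b)))
P_1 = 1/(1+e^{-0.5616}) = 0.6368
P_2 = 1/(1+e^{-1.7380}) = 0.8504
L = (1−P_1) × P_2 = 0.3632 × 0.8504 = 0.30886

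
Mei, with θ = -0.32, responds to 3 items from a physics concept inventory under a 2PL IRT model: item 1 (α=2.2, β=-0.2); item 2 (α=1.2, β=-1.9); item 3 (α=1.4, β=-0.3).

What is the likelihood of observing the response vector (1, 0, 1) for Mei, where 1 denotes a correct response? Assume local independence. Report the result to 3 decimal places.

0.028

P(θ) = 1 / (1 + exp(−α(θ − β)))
P_1 = 1/(1+e^{0.2640}) = 0.4344
P_2 = 1/(1+e^{-1.8960}) = 0.8694
P_3 = 1/(1+e^{0.0280}) = 0.4930
L = P_1 × (1−P_2) × P_3 = 0.4344 × 0.1306 × 0.4930 = 0.02796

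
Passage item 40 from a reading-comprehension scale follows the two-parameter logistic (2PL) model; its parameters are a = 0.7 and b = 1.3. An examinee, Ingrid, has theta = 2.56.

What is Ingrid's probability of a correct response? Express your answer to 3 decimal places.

0.707

P(theta) = 1 / (1 + exp(−a(theta − b)))
Exponent: 0.7 × (2.56 − 1.3) = 0.8820
1/(1 + e^{-0.8820}) = 0.7072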